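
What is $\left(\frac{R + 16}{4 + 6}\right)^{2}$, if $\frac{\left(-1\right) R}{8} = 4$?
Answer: $\frac{64}{25} \approx 2.56$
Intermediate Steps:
$R = -32$ ($R = \left(-8\right) 4 = -32$)
$\left(\frac{R + 16}{4 + 6}\right)^{2} = \left(\frac{-32 + 16}{4 + 6}\right)^{2} = \left(- \frac{16}{10}\right)^{2} = \left(\left(-16\right) \frac{1}{10}\right)^{2} = \left(- \frac{8}{5}\right)^{2} = \frac{64}{25}$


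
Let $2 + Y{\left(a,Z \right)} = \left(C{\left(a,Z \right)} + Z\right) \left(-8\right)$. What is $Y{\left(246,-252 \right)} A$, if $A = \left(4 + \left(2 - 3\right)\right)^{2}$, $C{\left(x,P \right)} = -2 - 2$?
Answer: $18414$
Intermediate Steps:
$C{\left(x,P \right)} = -4$ ($C{\left(x,P \right)} = -2 - 2 = -4$)
$Y{\left(a,Z \right)} = 30 - 8 Z$ ($Y{\left(a,Z \right)} = -2 + \left(-4 + Z\right) \left(-8\right) = -2 - \left(-32 + 8 Z\right) = 30 - 8 Z$)
$A = 9$ ($A = \left(4 - 1\right)^{2} = 3^{2} = 9$)
$Y{\left(246,-252 \right)} A = \left(30 - -2016\right) 9 = \left(30 + 2016\right) 9 = 2046 \cdot 9 = 18414$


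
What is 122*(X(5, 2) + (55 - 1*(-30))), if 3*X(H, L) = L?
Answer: 31354/3 ≈ 10451.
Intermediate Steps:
X(H, L) = L/3
122*(X(5, 2) + (55 - 1*(-30))) = 122*((1/3)*2 + (55 - 1*(-30))) = 122*(2/3 + (55 + 30)) = 122*(2/3 + 85) = 122*(257/3) = 31354/3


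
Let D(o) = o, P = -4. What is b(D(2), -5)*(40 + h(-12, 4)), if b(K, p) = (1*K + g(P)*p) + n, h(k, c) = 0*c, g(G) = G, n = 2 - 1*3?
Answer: 840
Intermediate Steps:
n = -1 (n = 2 - 3 = -1)
h(k, c) = 0
b(K, p) = -1 + K - 4*p (b(K, p) = (1*K - 4*p) - 1 = (K - 4*p) - 1 = -1 + K - 4*p)
b(D(2), -5)*(40 + h(-12, 4)) = (-1 + 2 - 4*(-5))*(40 + 0) = (-1 + 2 + 20)*40 = 21*40 = 840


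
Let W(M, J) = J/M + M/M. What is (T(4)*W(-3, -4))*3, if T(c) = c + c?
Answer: 56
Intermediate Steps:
T(c) = 2*c
W(M, J) = 1 + J/M (W(M, J) = J/M + 1 = 1 + J/M)
(T(4)*W(-3, -4))*3 = ((2*4)*((-4 - 3)/(-3)))*3 = (8*(-1/3*(-7)))*3 = (8*(7/3))*3 = (56/3)*3 = 56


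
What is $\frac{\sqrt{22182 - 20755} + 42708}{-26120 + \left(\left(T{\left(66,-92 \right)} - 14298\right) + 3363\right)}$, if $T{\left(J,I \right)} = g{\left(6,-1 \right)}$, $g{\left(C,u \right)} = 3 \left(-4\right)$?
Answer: $- \frac{42708}{37067} - \frac{\sqrt{1427}}{37067} \approx -1.1532$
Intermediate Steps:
$g{\left(C,u \right)} = -12$
$T{\left(J,I \right)} = -12$
$\frac{\sqrt{22182 - 20755} + 42708}{-26120 + \left(\left(T{\left(66,-92 \right)} - 14298\right) + 3363\right)} = \frac{\sqrt{22182 - 20755} + 42708}{-26120 + \left(\left(-12 - 14298\right) + 3363\right)} = \frac{\sqrt{1427} + 42708}{-26120 + \left(-14310 + 3363\right)} = \frac{42708 + \sqrt{1427}}{-26120 - 10947} = \frac{42708 + \sqrt{1427}}{-37067} = \left(42708 + \sqrt{1427}\right) \left(- \frac{1}{37067}\right) = - \frac{42708}{37067} - \frac{\sqrt{1427}}{37067}$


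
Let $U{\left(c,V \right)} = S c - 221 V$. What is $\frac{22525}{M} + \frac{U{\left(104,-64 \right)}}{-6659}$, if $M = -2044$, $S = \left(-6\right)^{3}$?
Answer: $- \frac{132987895}{13610996} \approx -9.7706$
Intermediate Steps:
$S = -216$
$U{\left(c,V \right)} = - 221 V - 216 c$ ($U{\left(c,V \right)} = - 216 c - 221 V = - 221 V - 216 c$)
$\frac{22525}{M} + \frac{U{\left(104,-64 \right)}}{-6659} = \frac{22525}{-2044} + \frac{\left(-221\right) \left(-64\right) - 22464}{-6659} = 22525 \left(- \frac{1}{2044}\right) + \left(14144 - 22464\right) \left(- \frac{1}{6659}\right) = - \frac{22525}{2044} - - \frac{8320}{6659} = - \frac{22525}{2044} + \frac{8320}{6659} = - \frac{132987895}{13610996}$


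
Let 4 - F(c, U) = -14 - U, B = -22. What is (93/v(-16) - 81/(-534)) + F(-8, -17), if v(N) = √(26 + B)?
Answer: 4241/89 ≈ 47.652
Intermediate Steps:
F(c, U) = 18 + U (F(c, U) = 4 - (-14 - U) = 4 + (14 + U) = 18 + U)
v(N) = 2 (v(N) = √(26 - 22) = √4 = 2)
(93/v(-16) - 81/(-534)) + F(-8, -17) = (93/2 - 81/(-534)) + (18 - 17) = (93*(½) - 81*(-1/534)) + 1 = (93/2 + 27/178) + 1 = 4152/89 + 1 = 4241/89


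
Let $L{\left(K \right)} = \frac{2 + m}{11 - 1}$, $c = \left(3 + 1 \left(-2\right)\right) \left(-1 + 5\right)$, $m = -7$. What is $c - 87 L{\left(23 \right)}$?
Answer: $\frac{95}{2} \approx 47.5$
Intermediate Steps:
$c = 4$ ($c = \left(3 - 2\right) 4 = 1 \cdot 4 = 4$)
$L{\left(K \right)} = - \frac{1}{2}$ ($L{\left(K \right)} = \frac{2 - 7}{11 - 1} = - \frac{5}{10} = \left(-5\right) \frac{1}{10} = - \frac{1}{2}$)
$c - 87 L{\left(23 \right)} = 4 - - \frac{87}{2} = 4 + \frac{87}{2} = \frac{95}{2}$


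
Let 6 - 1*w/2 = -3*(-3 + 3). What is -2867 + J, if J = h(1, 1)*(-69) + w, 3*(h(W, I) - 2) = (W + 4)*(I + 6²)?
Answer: -7248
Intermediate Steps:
h(W, I) = 2 + (4 + W)*(36 + I)/3 (h(W, I) = 2 + ((W + 4)*(I + 6²))/3 = 2 + ((4 + W)*(I + 36))/3 = 2 + ((4 + W)*(36 + I))/3 = 2 + (4 + W)*(36 + I)/3)
w = 12 (w = 12 - (-6)*(-3 + 3) = 12 - (-6)*0 = 12 - 2*0 = 12 + 0 = 12)
J = -4381 (J = (50 + 12*1 + (4/3)*1 + (⅓)*1*1)*(-69) + 12 = (50 + 12 + 4/3 + ⅓)*(-69) + 12 = (191/3)*(-69) + 12 = -4393 + 12 = -4381)
-2867 + J = -2867 - 4381 = -7248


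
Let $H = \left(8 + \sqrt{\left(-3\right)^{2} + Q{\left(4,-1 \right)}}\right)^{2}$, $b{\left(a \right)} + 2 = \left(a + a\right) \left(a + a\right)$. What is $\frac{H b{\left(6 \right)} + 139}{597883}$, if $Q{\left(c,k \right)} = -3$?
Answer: $\frac{10079}{597883} + \frac{2272 \sqrt{6}}{597883} \approx 0.026166$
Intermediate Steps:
$b{\left(a \right)} = -2 + 4 a^{2}$ ($b{\left(a \right)} = -2 + \left(a + a\right) \left(a + a\right) = -2 + 2 a 2 a = -2 + 4 a^{2}$)
$H = \left(8 + \sqrt{6}\right)^{2}$ ($H = \left(8 + \sqrt{\left(-3\right)^{2} - 3}\right)^{2} = \left(8 + \sqrt{9 - 3}\right)^{2} = \left(8 + \sqrt{6}\right)^{2} \approx 109.19$)
$\frac{H b{\left(6 \right)} + 139}{597883} = \frac{\left(8 + \sqrt{6}\right)^{2} \left(-2 + 4 \cdot 6^{2}\right) + 139}{597883} = \left(\left(8 + \sqrt{6}\right)^{2} \left(-2 + 4 \cdot 36\right) + 139\right) \frac{1}{597883} = \left(\left(8 + \sqrt{6}\right)^{2} \left(-2 + 144\right) + 139\right) \frac{1}{597883} = \left(\left(8 + \sqrt{6}\right)^{2} \cdot 142 + 139\right) \frac{1}{597883} = \left(142 \left(8 + \sqrt{6}\right)^{2} + 139\right) \frac{1}{597883} = \left(139 + 142 \left(8 + \sqrt{6}\right)^{2}\right) \frac{1}{597883} = \frac{139}{597883} + \frac{142 \left(8 + \sqrt{6}\right)^{2}}{597883}$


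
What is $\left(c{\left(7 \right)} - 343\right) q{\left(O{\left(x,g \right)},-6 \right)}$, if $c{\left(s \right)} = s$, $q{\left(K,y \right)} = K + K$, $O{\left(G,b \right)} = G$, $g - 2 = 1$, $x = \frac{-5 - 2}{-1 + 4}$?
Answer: $1568$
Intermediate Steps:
$x = - \frac{7}{3} \approx -2.3333$
$g = 3$ ($g = 2 + 1 = 3$)
$q{\left(K,y \right)} = 2 K$
$\left(c{\left(7 \right)} - 343\right) q{\left(O{\left(x,g \right)},-6 \right)} = \left(7 - 343\right) 2 \left(- \frac{7}{3}\right) = \left(-336\right) \left(- \frac{14}{3}\right) = 1568$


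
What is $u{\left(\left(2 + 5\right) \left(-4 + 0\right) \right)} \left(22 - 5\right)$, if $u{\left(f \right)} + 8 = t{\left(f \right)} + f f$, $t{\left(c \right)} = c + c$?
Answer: $12240$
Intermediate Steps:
$t{\left(c \right)} = 2 c$
$u{\left(f \right)} = -8 + f^{2} + 2 f$ ($u{\left(f \right)} = -8 + \left(2 f + f f\right) = -8 + \left(2 f + f^{2}\right) = -8 + \left(f^{2} + 2 f\right) = -8 + f^{2} + 2 f$)
$u{\left(\left(2 + 5\right) \left(-4 + 0\right) \right)} \left(22 - 5\right) = \left(-8 + \left(\left(2 + 5\right) \left(-4 + 0\right)\right)^{2} + 2 \left(2 + 5\right) \left(-4 + 0\right)\right) \left(22 - 5\right) = \left(-8 + \left(7 \left(-4\right)\right)^{2} + 2 \cdot 7 \left(-4\right)\right) 17 = \left(-8 + \left(-28\right)^{2} + 2 \left(-28\right)\right) 17 = \left(-8 + 784 - 56\right) 17 = 720 \cdot 17 = 12240$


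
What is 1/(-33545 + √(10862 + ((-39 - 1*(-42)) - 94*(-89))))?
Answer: -33545/1125247794 - √19231/1125247794 ≈ -2.9934e-5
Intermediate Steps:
1/(-33545 + √(10862 + ((-39 - 1*(-42)) - 94*(-89)))) = 1/(-33545 + √(10862 + ((-39 + 42) + 8366))) = 1/(-33545 + √(10862 + (3 + 8366))) = 1/(-33545 + √(10862 + 8369)) = 1/(-33545 + √19231)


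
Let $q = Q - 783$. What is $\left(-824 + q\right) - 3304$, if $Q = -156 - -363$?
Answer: $-4704$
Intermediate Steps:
$Q = 207$ ($Q = -156 + 363 = 207$)
$q = -576$ ($q = 207 - 783 = -576$)
$\left(-824 + q\right) - 3304 = \left(-824 - 576\right) - 3304 = -1400 - 3304 = -4704$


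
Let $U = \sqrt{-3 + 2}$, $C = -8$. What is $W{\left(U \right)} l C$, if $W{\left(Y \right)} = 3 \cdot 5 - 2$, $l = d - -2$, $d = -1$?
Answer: $-104$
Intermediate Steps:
$l = 1$ ($l = -1 - -2 = -1 + 2 = 1$)
$U = i$ ($U = \sqrt{-1} = i \approx 1.0 i$)
$W{\left(Y \right)} = 13$ ($W{\left(Y \right)} = 15 - 2 = 13$)
$W{\left(U \right)} l C = 13 \cdot 1 \left(-8\right) = 13 \left(-8\right) = -104$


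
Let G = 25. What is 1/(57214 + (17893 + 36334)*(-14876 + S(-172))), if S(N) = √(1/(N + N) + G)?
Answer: -277478531472/223820717236901953265 - 108454*√739514/223820717236901953265 ≈ -1.2402e-9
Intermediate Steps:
S(N) = √(25 + 1/(2*N)) (S(N) = √(1/(N + N) + 25) = √(1/(2*N) + 25) = √(25 + 1/(2*N)))
1/(57214 + (17893 + 36334)*(-14876 + S(-172))) = 1/(57214 + (17893 + 36334)*(-14876 + √(100 + 2/(-172))/2)) = 1/(57214 + 54227*(-14876 + √(100 + 2*(-1/172))/2)) = 1/(57214 + 54227*(-14876 + √(100 - 1/86)/2)) = 1/(57214 + 54227*(-14876 + √(8599/86)/2)) = 1/(57214 + 54227*(-14876 + (√739514/86)/2)) = 1/(57214 + 54227*(-14876 + √739514/172)) = 1/(57214 + (-806680852 + 54227*√739514/172)) = 1/(-806623638 + 54227*√739514/172)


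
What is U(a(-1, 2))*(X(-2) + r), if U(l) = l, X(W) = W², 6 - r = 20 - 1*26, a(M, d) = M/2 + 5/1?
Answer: 72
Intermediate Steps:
a(M, d) = 5 + M/2 (a(M, d) = M*(½) + 5*1 = M/2 + 5 = 5 + M/2)
r = 12 (r = 6 - (20 - 1*26) = 6 - (20 - 26) = 6 - 1*(-6) = 6 + 6 = 12)
U(a(-1, 2))*(X(-2) + r) = (5 + (½)*(-1))*((-2)² + 12) = (5 - ½)*(4 + 12) = (9/2)*16 = 72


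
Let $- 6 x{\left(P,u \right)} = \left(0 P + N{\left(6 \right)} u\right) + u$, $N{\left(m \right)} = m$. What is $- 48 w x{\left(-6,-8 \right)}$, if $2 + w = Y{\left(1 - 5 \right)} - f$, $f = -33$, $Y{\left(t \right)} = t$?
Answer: $-12096$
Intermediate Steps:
$w = 27$ ($w = -2 + \left(\left(1 - 5\right) - -33\right) = -2 + \left(-4 + 33\right) = -2 + 29 = 27$)
$x{\left(P,u \right)} = - \frac{7 u}{6}$ ($x{\left(P,u \right)} = - \frac{\left(0 P + 6 u\right) + u}{6} = - \frac{\left(0 + 6 u\right) + u}{6} = - \frac{6 u + u}{6} = - \frac{7 u}{6}$)
$- 48 w x{\left(-6,-8 \right)} = \left(-48\right) 27 \left(\left(- \frac{7}{6}\right) \left(-8\right)\right) = \left(-1296\right) \frac{28}{3} = -12096$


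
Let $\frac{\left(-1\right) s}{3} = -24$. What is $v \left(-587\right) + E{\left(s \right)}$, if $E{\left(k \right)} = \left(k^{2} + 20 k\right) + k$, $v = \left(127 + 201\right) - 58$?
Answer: $-151794$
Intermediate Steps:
$s = 72$ ($s = \left(-3\right) \left(-24\right) = 72$)
$v = 270$ ($v = 328 - 58 = 270$)
$E{\left(k \right)} = k^{2} + 21 k$
$v \left(-587\right) + E{\left(s \right)} = 270 \left(-587\right) + 72 \left(21 + 72\right) = -158490 + 72 \cdot 93 = -158490 + 6696 = -151794$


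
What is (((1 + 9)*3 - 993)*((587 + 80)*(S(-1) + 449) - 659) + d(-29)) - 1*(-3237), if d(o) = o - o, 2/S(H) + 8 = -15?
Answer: -287708421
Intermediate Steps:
S(H) = -2/23 (S(H) = 2/(-8 - 15) = 2/(-23) = 2*(-1/23) = -2/23)
d(o) = 0
(((1 + 9)*3 - 993)*((587 + 80)*(S(-1) + 449) - 659) + d(-29)) - 1*(-3237) = (((1 + 9)*3 - 993)*((587 + 80)*(-2/23 + 449) - 659) + 0) - 1*(-3237) = ((10*3 - 993)*(667*(10325/23) - 659) + 0) + 3237 = ((30 - 993)*(299425 - 659) + 0) + 3237 = (-963*298766 + 0) + 3237 = (-287711658 + 0) + 3237 = -287711658 + 3237 = -287708421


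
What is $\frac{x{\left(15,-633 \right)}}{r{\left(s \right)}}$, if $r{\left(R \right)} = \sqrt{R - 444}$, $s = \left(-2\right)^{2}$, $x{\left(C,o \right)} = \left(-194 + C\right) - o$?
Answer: $- \frac{227 i \sqrt{110}}{110} \approx - 21.644 i$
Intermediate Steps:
$x{\left(C,o \right)} = -194 + C - o$
$s = 4$
$r{\left(R \right)} = \sqrt{-444 + R}$
$\frac{x{\left(15,-633 \right)}}{r{\left(s \right)}} = \frac{-194 + 15 - -633}{\sqrt{-444 + 4}} = \frac{-194 + 15 + 633}{\sqrt{-440}} = \frac{454}{2 i \sqrt{110}} = 454 \left(- \frac{i \sqrt{110}}{220}\right) = - \frac{227 i \sqrt{110}}{110}$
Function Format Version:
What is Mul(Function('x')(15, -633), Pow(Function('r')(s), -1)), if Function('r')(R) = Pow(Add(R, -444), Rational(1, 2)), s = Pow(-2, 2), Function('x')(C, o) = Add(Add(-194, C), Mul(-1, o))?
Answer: Mul(Rational(-227, 110), I, Pow(110, Rational(1, 2))) ≈ Mul(-21.644, I)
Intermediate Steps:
Function('x')(C, o) = Add(-194, C, Mul(-1, o))
s = 4
Function('r')(R) = Pow(Add(-444, R), Rational(1, 2))
Mul(Function('x')(15, -633), Pow(Function('r')(s), -1)) = Mul(Add(-194, 15, Mul(-1, -633)), Pow(Pow(Add(-444, 4), Rational(1, 2)), -1)) = Mul(Add(-194, 15, 633), Pow(Pow(-440, Rational(1, 2)), -1)) = Mul(454, Pow(Mul(2, I, Pow(110, Rational(1, 2))), -1)) = Mul(454, Mul(Rational(-1, 220), I, Pow(110, Rational(1, 2)))) = Mul(Rational(-227, 110), I, Pow(110, Rational(1, 2)))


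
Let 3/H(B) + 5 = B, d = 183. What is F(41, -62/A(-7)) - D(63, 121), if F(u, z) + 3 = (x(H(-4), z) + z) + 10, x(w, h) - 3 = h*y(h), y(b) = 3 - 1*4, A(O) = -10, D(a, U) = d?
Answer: -173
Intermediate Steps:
D(a, U) = 183
y(b) = -1 (y(b) = 3 - 4 = -1)
H(B) = 3/(-5 + B)
x(w, h) = 3 - h (x(w, h) = 3 + h*(-1) = 3 - h)
F(u, z) = 10 (F(u, z) = -3 + (((3 - z) + z) + 10) = -3 + (3 + 10) = -3 + 13 = 10)
F(41, -62/A(-7)) - D(63, 121) = 10 - 1*183 = 10 - 183 = -173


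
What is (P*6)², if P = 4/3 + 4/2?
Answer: 400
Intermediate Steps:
P = 10/3 (P = 4*(⅓) + 4*(½) = 4/3 + 2 = 10/3 ≈ 3.3333)
(P*6)² = ((10/3)*6)² = 20² = 400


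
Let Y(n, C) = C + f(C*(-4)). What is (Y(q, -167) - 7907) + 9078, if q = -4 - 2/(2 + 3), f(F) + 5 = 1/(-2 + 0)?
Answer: 1997/2 ≈ 998.50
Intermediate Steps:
f(F) = -11/2 (f(F) = -5 + 1/(-2 + 0) = -5 + 1/(-2) = -5 - ½ = -11/2)
q = -22/5 (q = -4 - 2/5 = -4 - 2*⅕ = -4 - ⅖ = -22/5 ≈ -4.4000)
Y(n, C) = -11/2 + C (Y(n, C) = C - 11/2 = -11/2 + C)
(Y(q, -167) - 7907) + 9078 = ((-11/2 - 167) - 7907) + 9078 = (-345/2 - 7907) + 9078 = -16159/2 + 9078 = 1997/2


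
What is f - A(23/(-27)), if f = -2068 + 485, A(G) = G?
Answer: -42718/27 ≈ -1582.1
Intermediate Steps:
f = -1583
f - A(23/(-27)) = -1583 - 23/(-27) = -1583 - 23*(-1)/27 = -1583 - 1*(-23/27) = -1583 + 23/27 = -42718/27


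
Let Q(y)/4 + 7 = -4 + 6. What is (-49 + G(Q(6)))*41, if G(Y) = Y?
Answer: -2829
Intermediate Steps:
Q(y) = -20 (Q(y) = -28 + 4*(-4 + 6) = -28 + 4*2 = -28 + 8 = -20)
(-49 + G(Q(6)))*41 = (-49 - 20)*41 = -69*41 = -2829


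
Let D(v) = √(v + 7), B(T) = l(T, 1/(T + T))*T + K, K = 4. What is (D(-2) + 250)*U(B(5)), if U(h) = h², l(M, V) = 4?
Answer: 144000 + 576*√5 ≈ 1.4529e+5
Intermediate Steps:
B(T) = 4 + 4*T (B(T) = 4*T + 4 = 4 + 4*T)
D(v) = √(7 + v)
(D(-2) + 250)*U(B(5)) = (√(7 - 2) + 250)*(4 + 4*5)² = (√5 + 250)*(4 + 20)² = (250 + √5)*24² = (250 + √5)*576 = 144000 + 576*√5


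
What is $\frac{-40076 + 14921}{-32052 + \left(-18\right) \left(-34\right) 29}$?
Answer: $\frac{8385}{4768} \approx 1.7586$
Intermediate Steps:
$\frac{-40076 + 14921}{-32052 + \left(-18\right) \left(-34\right) 29} = - \frac{25155}{-32052 + 612 \cdot 29} = - \frac{25155}{-32052 + 17748} = - \frac{25155}{-14304} = \left(-25155\right) \left(- \frac{1}{14304}\right) = \frac{8385}{4768}$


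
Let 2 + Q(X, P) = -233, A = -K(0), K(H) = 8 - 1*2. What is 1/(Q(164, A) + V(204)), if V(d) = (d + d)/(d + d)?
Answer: -1/234 ≈ -0.0042735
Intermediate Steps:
K(H) = 6 (K(H) = 8 - 2 = 6)
A = -6 (A = -1*6 = -6)
Q(X, P) = -235 (Q(X, P) = -2 - 233 = -235)
V(d) = 1 (V(d) = (2*d)/((2*d)) = (2*d)*(1/(2*d)) = 1)
1/(Q(164, A) + V(204)) = 1/(-235 + 1) = 1/(-234) = -1/234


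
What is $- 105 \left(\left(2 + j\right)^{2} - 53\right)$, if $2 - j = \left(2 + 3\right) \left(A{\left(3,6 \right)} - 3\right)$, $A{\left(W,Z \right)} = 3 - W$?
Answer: $-32340$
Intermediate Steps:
$j = 17$ ($j = 2 - \left(2 + 3\right) \left(\left(3 - 3\right) - 3\right) = 2 - 5 \left(\left(3 - 3\right) - 3\right) = 2 - 5 \left(0 - 3\right) = 2 - 5 \left(-3\right) = 2 - -15 = 2 + 15 = 17$)
$- 105 \left(\left(2 + j\right)^{2} - 53\right) = - 105 \left(\left(2 + 17\right)^{2} - 53\right) = - 105 \left(19^{2} - 53\right) = - 105 \left(361 - 53\right) = \left(-105\right) 308 = -32340$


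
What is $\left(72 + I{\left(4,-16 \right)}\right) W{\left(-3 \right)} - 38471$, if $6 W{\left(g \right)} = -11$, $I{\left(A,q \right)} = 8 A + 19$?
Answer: $- \frac{77393}{2} \approx -38697.0$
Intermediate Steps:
$I{\left(A,q \right)} = 19 + 8 A$
$W{\left(g \right)} = - \frac{11}{6}$ ($W{\left(g \right)} = \frac{1}{6} \left(-11\right) = - \frac{11}{6}$)
$\left(72 + I{\left(4,-16 \right)}\right) W{\left(-3 \right)} - 38471 = \left(72 + \left(19 + 8 \cdot 4\right)\right) \left(- \frac{11}{6}\right) - 38471 = \left(72 + \left(19 + 32\right)\right) \left(- \frac{11}{6}\right) - 38471 = \left(72 + 51\right) \left(- \frac{11}{6}\right) - 38471 = 123 \left(- \frac{11}{6}\right) - 38471 = - \frac{451}{2} - 38471 = - \frac{77393}{2}$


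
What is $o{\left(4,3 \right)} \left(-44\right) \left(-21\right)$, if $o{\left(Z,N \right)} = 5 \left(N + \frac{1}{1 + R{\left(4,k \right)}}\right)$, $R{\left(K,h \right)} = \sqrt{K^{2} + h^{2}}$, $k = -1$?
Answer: $\frac{54285}{4} + \frac{1155 \sqrt{17}}{4} \approx 14762.0$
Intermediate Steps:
$o{\left(Z,N \right)} = 5 N + \frac{5}{1 + \sqrt{17}}$ ($o{\left(Z,N \right)} = 5 \left(N + \frac{1}{1 + \sqrt{4^{2} + \left(-1\right)^{2}}}\right) = 5 \left(N + \frac{1}{1 + \sqrt{16 + 1}}\right) = 5 \left(N + \frac{1}{1 + \sqrt{17}}\right) = 5 N + \frac{5}{1 + \sqrt{17}}$)
$o{\left(4,3 \right)} \left(-44\right) \left(-21\right) = \left(- \frac{5}{16} + 5 \cdot 3 + \frac{5 \sqrt{17}}{16}\right) \left(-44\right) \left(-21\right) = \left(- \frac{5}{16} + 15 + \frac{5 \sqrt{17}}{16}\right) \left(-44\right) \left(-21\right) = \left(\frac{235}{16} + \frac{5 \sqrt{17}}{16}\right) \left(-44\right) \left(-21\right) = \left(- \frac{2585}{4} - \frac{55 \sqrt{17}}{4}\right) \left(-21\right) = \frac{54285}{4} + \frac{1155 \sqrt{17}}{4}$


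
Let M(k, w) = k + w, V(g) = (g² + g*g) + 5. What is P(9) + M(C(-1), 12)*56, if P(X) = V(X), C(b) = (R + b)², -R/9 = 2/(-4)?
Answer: 1525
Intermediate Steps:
R = 9/2 (R = -18/(-4) = -18*(-1)/4 = -9*(-½) = 9/2 ≈ 4.5000)
C(b) = (9/2 + b)²
V(g) = 5 + 2*g² (V(g) = (g² + g²) + 5 = 2*g² + 5 = 5 + 2*g²)
P(X) = 5 + 2*X²
P(9) + M(C(-1), 12)*56 = (5 + 2*9²) + ((9 + 2*(-1))²/4 + 12)*56 = (5 + 2*81) + ((9 - 2)²/4 + 12)*56 = (5 + 162) + ((¼)*7² + 12)*56 = 167 + ((¼)*49 + 12)*56 = 167 + (49/4 + 12)*56 = 167 + (97/4)*56 = 167 + 1358 = 1525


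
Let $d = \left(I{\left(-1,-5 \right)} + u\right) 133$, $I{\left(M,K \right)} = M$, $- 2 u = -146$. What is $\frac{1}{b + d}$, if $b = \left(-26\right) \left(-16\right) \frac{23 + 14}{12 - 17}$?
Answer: $\frac{5}{32488} \approx 0.0001539$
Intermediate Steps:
$u = 73$ ($u = \left(- \frac{1}{2}\right) \left(-146\right) = 73$)
$b = - \frac{15392}{5}$ ($b = 416 \frac{37}{-5} = 416 \cdot 37 \left(- \frac{1}{5}\right) = 416 \left(- \frac{37}{5}\right) = - \frac{15392}{5} \approx -3078.4$)
$d = 9576$ ($d = \left(-1 + 73\right) 133 = 72 \cdot 133 = 9576$)
$\frac{1}{b + d} = \frac{1}{- \frac{15392}{5} + 9576} = \frac{1}{\frac{32488}{5}} = \frac{5}{32488}$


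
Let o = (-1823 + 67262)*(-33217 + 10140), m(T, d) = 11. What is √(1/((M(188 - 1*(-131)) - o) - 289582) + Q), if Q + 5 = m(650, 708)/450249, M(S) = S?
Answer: I*√7131715371168492702052914565/37767049710470 ≈ 2.2361*I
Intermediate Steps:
Q = -2251234/450249 (Q = -5 + 11/450249 = -2251234/450249 ≈ -5.0000)
o = -1510135803 (o = 65439*(-23077) = -1510135803)
√(1/((M(188 - 1*(-131)) - o) - 289582) + Q) = √(1/(((188 - 1*(-131)) - 1*(-1510135803)) - 289582) - 2251234/450249) = √(1/(((188 + 131) + 1510135803) - 289582) - 2251234/450249) = √(1/((319 + 1510135803) - 289582) - 2251234/450249) = √(1/(1510136122 - 289582) - 2251234/450249) = √(1/1509846540 - 2251234/450249) = √(-377668651686679/75534099420940) = I*√7131715371168492702052914565/37767049710470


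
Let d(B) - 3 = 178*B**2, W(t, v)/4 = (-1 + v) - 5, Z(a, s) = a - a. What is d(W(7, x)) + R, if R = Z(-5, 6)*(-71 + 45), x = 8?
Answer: 11395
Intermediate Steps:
Z(a, s) = 0
W(t, v) = -24 + 4*v (W(t, v) = 4*((-1 + v) - 5) = 4*(-6 + v) = -24 + 4*v)
d(B) = 3 + 178*B**2
R = 0 (R = 0*(-71 + 45) = 0*(-26) = 0)
d(W(7, x)) + R = (3 + 178*(-24 + 4*8)**2) + 0 = (3 + 178*(-24 + 32)**2) + 0 = (3 + 178*8**2) + 0 = (3 + 178*64) + 0 = (3 + 11392) + 0 = 11395 + 0 = 11395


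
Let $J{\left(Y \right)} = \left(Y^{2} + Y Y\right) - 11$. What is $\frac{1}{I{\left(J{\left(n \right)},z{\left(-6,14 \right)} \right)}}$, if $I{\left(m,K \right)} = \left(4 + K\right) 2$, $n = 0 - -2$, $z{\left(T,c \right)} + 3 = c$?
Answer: $\frac{1}{30} \approx 0.033333$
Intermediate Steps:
$z{\left(T,c \right)} = -3 + c$
$n = 2$ ($n = 0 + 2 = 2$)
$J{\left(Y \right)} = -11 + 2 Y^{2}$ ($J{\left(Y \right)} = \left(Y^{2} + Y^{2}\right) - 11 = 2 Y^{2} - 11 = -11 + 2 Y^{2}$)
$I{\left(m,K \right)} = 8 + 2 K$
$\frac{1}{I{\left(J{\left(n \right)},z{\left(-6,14 \right)} \right)}} = \frac{1}{8 + 2 \left(-3 + 14\right)} = \frac{1}{8 + 2 \cdot 11} = \frac{1}{8 + 22} = \frac{1}{30}$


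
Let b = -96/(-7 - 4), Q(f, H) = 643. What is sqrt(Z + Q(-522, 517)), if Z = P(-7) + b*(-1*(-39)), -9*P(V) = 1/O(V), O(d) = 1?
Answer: sqrt(1070762)/33 ≈ 31.357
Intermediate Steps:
b = 96/11 (b = -96/(1*(-11)) = -96/(-11) = -96*(-1/11) = 96/11 ≈ 8.7273)
P(V) = -1/9 (P(V) = -1/9/1 = -1/9*1 = -1/9)
Z = 33685/99 (Z = -1/9 + 96*(-1*(-39))/11 = -1/9 + (96/11)*39 = -1/9 + 3744/11 = 33685/99 ≈ 340.25)
sqrt(Z + Q(-522, 517)) = sqrt(33685/99 + 643) = sqrt(97342/99) = sqrt(1070762)/33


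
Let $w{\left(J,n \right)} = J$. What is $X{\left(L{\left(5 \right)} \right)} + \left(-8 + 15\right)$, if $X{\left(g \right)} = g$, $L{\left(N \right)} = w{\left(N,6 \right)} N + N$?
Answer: $37$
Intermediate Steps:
$L{\left(N \right)} = N + N^{2}$ ($L{\left(N \right)} = N N + N = N^{2} + N = N + N^{2}$)
$X{\left(L{\left(5 \right)} \right)} + \left(-8 + 15\right) = 5 \left(1 + 5\right) + \left(-8 + 15\right) = 5 \cdot 6 + 7 = 30 + 7 = 37$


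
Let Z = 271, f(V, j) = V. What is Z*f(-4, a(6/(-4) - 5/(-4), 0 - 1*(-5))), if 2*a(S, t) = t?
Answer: -1084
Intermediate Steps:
a(S, t) = t/2
Z*f(-4, a(6/(-4) - 5/(-4), 0 - 1*(-5))) = 271*(-4) = -1084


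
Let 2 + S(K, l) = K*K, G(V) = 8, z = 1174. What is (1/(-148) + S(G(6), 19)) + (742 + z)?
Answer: 292743/148 ≈ 1978.0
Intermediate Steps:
S(K, l) = -2 + K² (S(K, l) = -2 + K*K = -2 + K²)
(1/(-148) + S(G(6), 19)) + (742 + z) = (1/(-148) + (-2 + 8²)) + (742 + 1174) = (-1/148 + (-2 + 64)) + 1916 = (-1/148 + 62) + 1916 = 9175/148 + 1916 = 292743/148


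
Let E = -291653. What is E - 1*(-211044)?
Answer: -80609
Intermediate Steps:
E - 1*(-211044) = -291653 - 1*(-211044) = -291653 + 211044 = -80609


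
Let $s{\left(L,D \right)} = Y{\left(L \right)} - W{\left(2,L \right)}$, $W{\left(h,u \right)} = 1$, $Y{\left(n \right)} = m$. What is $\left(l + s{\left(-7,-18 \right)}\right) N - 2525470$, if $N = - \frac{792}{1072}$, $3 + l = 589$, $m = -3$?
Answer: $- \frac{169235299}{67} \approx -2.5259 \cdot 10^{6}$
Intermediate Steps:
$l = 586$ ($l = -3 + 589 = 586$)
$Y{\left(n \right)} = -3$
$N = - \frac{99}{134}$ ($N = \left(-792\right) \frac{1}{1072} = - \frac{99}{134} \approx -0.73881$)
$s{\left(L,D \right)} = -4$ ($s{\left(L,D \right)} = -3 - 1 = -4$)
$\left(l + s{\left(-7,-18 \right)}\right) N - 2525470 = \left(586 - 4\right) \left(- \frac{99}{134}\right) - 2525470 = 582 \left(- \frac{99}{134}\right) - 2525470 = - \frac{28809}{67} - 2525470 = - \frac{169235299}{67}$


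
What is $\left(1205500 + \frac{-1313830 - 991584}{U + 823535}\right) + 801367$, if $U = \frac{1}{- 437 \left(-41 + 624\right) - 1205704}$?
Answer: $\frac{1206880245574616429}{601376139562} \approx 2.0069 \cdot 10^{6}$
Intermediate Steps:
$U = - \frac{1}{1460475}$ ($U = \frac{1}{\left(-437\right) 583 - 1205704} = \frac{1}{-254771 - 1205704} = \frac{1}{-1460475} = - \frac{1}{1460475} \approx -6.8471 \cdot 10^{-7}$)
$\left(1205500 + \frac{-1313830 - 991584}{U + 823535}\right) + 801367 = \left(1205500 + \frac{-1313830 - 991584}{- \frac{1}{1460475} + 823535}\right) + 801367 = \left(1205500 - \frac{2305414}{\frac{1202752279124}{1460475}}\right) + 801367 = \left(1205500 - \frac{1683499755825}{601376139562}\right) + 801367 = \frac{724957252742235175}{601376139562} + 801367 = \frac{1206880245574616429}{601376139562}$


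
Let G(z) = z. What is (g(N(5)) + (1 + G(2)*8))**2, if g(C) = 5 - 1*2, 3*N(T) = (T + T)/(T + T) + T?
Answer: 400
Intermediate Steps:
N(T) = 1/3 + T/3 (N(T) = ((T + T)/(T + T) + T)/3 = ((2*T)/((2*T)) + T)/3 = ((2*T)*(1/(2*T)) + T)/3 = (1 + T)/3 = 1/3 + T/3)
g(C) = 3 (g(C) = 5 - 2 = 3)
(g(N(5)) + (1 + G(2)*8))**2 = (3 + (1 + 2*8))**2 = (3 + (1 + 16))**2 = (3 + 17)**2 = 20**2 = 400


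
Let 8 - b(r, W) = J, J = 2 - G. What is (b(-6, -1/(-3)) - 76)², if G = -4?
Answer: 5476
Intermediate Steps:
J = 6 (J = 2 - 1*(-4) = 2 + 4 = 6)
b(r, W) = 2 (b(r, W) = 8 - 1*6 = 8 - 6 = 2)
(b(-6, -1/(-3)) - 76)² = (2 - 76)² = (-74)² = 5476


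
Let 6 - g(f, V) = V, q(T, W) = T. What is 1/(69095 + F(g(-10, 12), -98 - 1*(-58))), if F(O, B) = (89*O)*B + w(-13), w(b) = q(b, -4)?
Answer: 1/90442 ≈ 1.1057e-5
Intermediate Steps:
g(f, V) = 6 - V
w(b) = b
F(O, B) = -13 + 89*B*O (F(O, B) = (89*O)*B - 13 = 89*B*O - 13 = -13 + 89*B*O)
1/(69095 + F(g(-10, 12), -98 - 1*(-58))) = 1/(69095 + (-13 + 89*(-98 - 1*(-58))*(6 - 1*12))) = 1/(69095 + (-13 + 89*(-98 + 58)*(6 - 12))) = 1/(69095 + (-13 + 89*(-40)*(-6))) = 1/(69095 + (-13 + 21360)) = 1/(69095 + 21347) = 1/90442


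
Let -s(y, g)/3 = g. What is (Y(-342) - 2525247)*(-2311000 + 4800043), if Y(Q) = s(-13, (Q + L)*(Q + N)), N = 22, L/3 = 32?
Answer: -6873260763501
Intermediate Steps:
L = 96 (L = 3*32 = 96)
s(y, g) = -3*g
Y(Q) = -3*(22 + Q)*(96 + Q) (Y(Q) = -3*(Q + 96)*(Q + 22) = -3*(96 + Q)*(22 + Q) = -3*(22 + Q)*(96 + Q))
(Y(-342) - 2525247)*(-2311000 + 4800043) = ((-6336 - 354*(-342) - 3*(-342)²) - 2525247)*(-2311000 + 4800043) = ((-6336 + 121068 - 3*116964) - 2525247)*2489043 = ((-6336 + 121068 - 350892) - 2525247)*2489043 = (-236160 - 2525247)*2489043 = -2761407*2489043 = -6873260763501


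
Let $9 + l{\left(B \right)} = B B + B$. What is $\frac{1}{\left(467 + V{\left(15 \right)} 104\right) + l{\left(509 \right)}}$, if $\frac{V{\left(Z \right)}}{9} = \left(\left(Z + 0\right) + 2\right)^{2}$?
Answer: $\frac{1}{530552} \approx 1.8848 \cdot 10^{-6}$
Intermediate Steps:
$V{\left(Z \right)} = 9 \left(2 + Z\right)^{2}$ ($V{\left(Z \right)} = 9 \left(\left(Z + 0\right) + 2\right)^{2} = 9 \left(Z + 2\right)^{2} = 9 \left(2 + Z\right)^{2}$)
$l{\left(B \right)} = -9 + B + B^{2}$ ($l{\left(B \right)} = -9 + \left(B B + B\right) = -9 + \left(B^{2} + B\right) = -9 + \left(B + B^{2}\right) = -9 + B + B^{2}$)
$\frac{1}{\left(467 + V{\left(15 \right)} 104\right) + l{\left(509 \right)}} = \frac{1}{\left(467 + 9 \left(2 + 15\right)^{2} \cdot 104\right) + \left(-9 + 509 + 509^{2}\right)} = \frac{1}{\left(467 + 9 \cdot 17^{2} \cdot 104\right) + \left(-9 + 509 + 259081\right)} = \frac{1}{\left(467 + 9 \cdot 289 \cdot 104\right) + 259581} = \frac{1}{\left(467 + 2601 \cdot 104\right) + 259581} = \frac{1}{\left(467 + 270504\right) + 259581} = \frac{1}{270971 + 259581} = \frac{1}{530552}$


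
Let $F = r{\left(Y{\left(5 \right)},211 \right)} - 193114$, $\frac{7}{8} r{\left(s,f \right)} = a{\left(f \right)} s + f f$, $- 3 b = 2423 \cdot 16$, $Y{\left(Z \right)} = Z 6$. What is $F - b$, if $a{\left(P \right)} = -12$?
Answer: $- \frac{2724154}{21} \approx -1.2972 \cdot 10^{5}$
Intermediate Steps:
$Y{\left(Z \right)} = 6 Z$
$b = - \frac{38768}{3}$ ($b = - \frac{2423 \cdot 16}{3} = \left(- \frac{1}{3}\right) 38768 = - \frac{38768}{3} \approx -12923.0$)
$r{\left(s,f \right)} = - \frac{96 s}{7} + \frac{8 f^{2}}{7}$ ($r{\left(s,f \right)} = \frac{8 \left(- 12 s + f f\right)}{7} = \frac{8 \left(- 12 s + f^{2}\right)}{7} = \frac{8 \left(f^{2} - 12 s\right)}{7} = - \frac{96 s}{7} + \frac{8 f^{2}}{7}$)
$F = - \frac{998510}{7}$ ($F = \left(- \frac{96 \cdot 6 \cdot 5}{7} + \frac{8 \cdot 211^{2}}{7}\right) - 193114 = \left(\left(- \frac{96}{7}\right) 30 + \frac{8}{7} \cdot 44521\right) - 193114 = \left(- \frac{2880}{7} + \frac{356168}{7}\right) - 193114 = \frac{353288}{7} - 193114 = - \frac{998510}{7} \approx -1.4264 \cdot 10^{5}$)
$F - b = - \frac{998510}{7} - - \frac{38768}{3} = - \frac{998510}{7} + \frac{38768}{3} = - \frac{2724154}{21}$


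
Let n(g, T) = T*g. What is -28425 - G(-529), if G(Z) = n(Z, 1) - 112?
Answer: -27784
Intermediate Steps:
G(Z) = -112 + Z (G(Z) = 1*Z - 112 = Z - 112 = -112 + Z)
-28425 - G(-529) = -28425 - (-112 - 529) = -28425 - 1*(-641) = -28425 + 641 = -27784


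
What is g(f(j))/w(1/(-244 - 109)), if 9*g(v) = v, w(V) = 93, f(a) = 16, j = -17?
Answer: 16/837 ≈ 0.019116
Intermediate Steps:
g(v) = v/9
g(f(j))/w(1/(-244 - 109)) = ((⅑)*16)/93 = (16/9)*(1/93) = 16/837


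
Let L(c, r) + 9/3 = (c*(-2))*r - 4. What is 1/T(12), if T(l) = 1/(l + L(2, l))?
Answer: -43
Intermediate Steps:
L(c, r) = -7 - 2*c*r (L(c, r) = -3 + ((c*(-2))*r - 4) = -3 + ((-2*c)*r - 4) = -3 + (-2*c*r - 4) = -3 + (-4 - 2*c*r) = -7 - 2*c*r)
T(l) = 1/(-7 - 3*l) (T(l) = 1/(l + (-7 - 2*2*l)) = 1/(l + (-7 - 4*l)) = 1/(-7 - 3*l))
1/T(12) = 1/(-1/(7 + 3*12)) = 1/(-1/(7 + 36)) = 1/(-1/43) = -43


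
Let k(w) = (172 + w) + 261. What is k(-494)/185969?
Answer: -61/185969 ≈ -0.00032801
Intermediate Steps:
k(w) = 433 + w
k(-494)/185969 = (433 - 494)/185969 = -61*1/185969 = -61/185969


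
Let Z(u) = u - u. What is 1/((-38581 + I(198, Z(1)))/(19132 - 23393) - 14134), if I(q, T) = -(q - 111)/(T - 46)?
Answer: -196006/2768574165 ≈ -7.0797e-5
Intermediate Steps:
Z(u) = 0
I(q, T) = -(-111 + q)/(-46 + T)
1/((-38581 + I(198, Z(1)))/(19132 - 23393) - 14134) = 1/((-38581 + (111 - 1*198)/(-46 + 0))/(19132 - 23393) - 14134) = 1/((-38581 + (111 - 198)/(-46))/(-4261) - 14134) = 1/((-38581 - 1/46*(-87))*(-1/4261) - 14134) = 1/((-38581 + 87/46)*(-1/4261) - 14134) = 1/(-1774639/46*(-1/4261) - 14134) = 1/(1774639/196006 - 14134) = 1/(-2768574165/196006) = -196006/2768574165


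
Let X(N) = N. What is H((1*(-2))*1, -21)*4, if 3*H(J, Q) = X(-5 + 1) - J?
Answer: -8/3 ≈ -2.6667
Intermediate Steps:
H(J, Q) = -4/3 - J/3 (H(J, Q) = ((-5 + 1) - J)/3 = (-4 - J)/3 = -4/3 - J/3)
H((1*(-2))*1, -21)*4 = (-4/3 - 1*(-2)/3)*4 = (-4/3 - (-2)/3)*4 = (-4/3 - ⅓*(-2))*4 = (-4/3 + ⅔)*4 = -⅔*4 = -8/3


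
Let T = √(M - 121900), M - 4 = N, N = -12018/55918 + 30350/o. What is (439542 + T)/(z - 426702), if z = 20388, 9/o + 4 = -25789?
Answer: -24419/22573 - I*√612790508694772813/34080399378 ≈ -1.0818 - 0.022969*I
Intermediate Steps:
o = -9/25793 (o = 9/(-4 - 25789) = 9/(-25793) = 9*(-1/25793) = -9/25793 ≈ -0.00034893)
N = -21886795934531/251631 (N = -12018/55918 + 30350/(-9/25793) = -12018*1/55918 + 30350*(-25793/9) = -6009/27959 - 782817550/9 = -21886795934531/251631 ≈ -8.6980e+7)
M = -21886794928007/251631 (M = 4 - 21886795934531/251631 = -21886794928007/251631 ≈ -8.6980e+7)
T = I*√612790508694772813/83877 (T = √(-21886794928007/251631 - 121900) = √(-21917468746907/251631) = I*√612790508694772813/83877 ≈ 9332.8*I)
(439542 + T)/(z - 426702) = (439542 + I*√612790508694772813/83877)/(20388 - 426702) = (439542 + I*√612790508694772813/83877)/(-406314) = (439542 + I*√612790508694772813/83877)*(-1/406314) = -24419/22573 - I*√612790508694772813/34080399378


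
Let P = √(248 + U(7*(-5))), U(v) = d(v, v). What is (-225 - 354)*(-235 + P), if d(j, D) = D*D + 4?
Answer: 136065 - 579*√1477 ≈ 1.1381e+5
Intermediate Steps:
d(j, D) = 4 + D² (d(j, D) = D² + 4 = 4 + D²)
U(v) = 4 + v²
P = √1477 (P = √(248 + (4 + (7*(-5))²)) = √(248 + (4 + (-35)²)) = √(248 + (4 + 1225)) = √(248 + 1229) = √1477 ≈ 38.432)
(-225 - 354)*(-235 + P) = (-225 - 354)*(-235 + √1477) = -579*(-235 + √1477) = 136065 - 579*√1477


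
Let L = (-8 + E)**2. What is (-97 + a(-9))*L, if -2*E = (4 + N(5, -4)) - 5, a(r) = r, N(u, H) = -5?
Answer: -2650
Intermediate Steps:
E = 3 (E = -((4 - 5) - 5)/2 = -(-1 - 5)/2 = -1/2*(-6) = 3)
L = 25 (L = (-8 + 3)**2 = (-5)**2 = 25)
(-97 + a(-9))*L = (-97 - 9)*25 = -106*25 = -2650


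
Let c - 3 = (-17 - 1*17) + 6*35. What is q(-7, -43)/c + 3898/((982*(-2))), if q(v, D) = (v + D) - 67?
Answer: -463765/175778 ≈ -2.6384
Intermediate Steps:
q(v, D) = -67 + D + v (q(v, D) = (D + v) - 67 = -67 + D + v)
c = 179 (c = 3 + ((-17 - 1*17) + 6*35) = 3 + ((-17 - 17) + 210) = 3 + (-34 + 210) = 3 + 176 = 179)
q(-7, -43)/c + 3898/((982*(-2))) = (-67 - 43 - 7)/179 + 3898/((982*(-2))) = -117*1/179 + 3898/(-1964) = -117/179 + 3898*(-1/1964) = -117/179 - 1949/982 = -463765/175778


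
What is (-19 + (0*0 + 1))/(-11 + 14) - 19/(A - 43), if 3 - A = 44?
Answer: -485/84 ≈ -5.7738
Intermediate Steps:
A = -41 (A = 3 - 1*44 = 3 - 44 = -41)
(-19 + (0*0 + 1))/(-11 + 14) - 19/(A - 43) = (-19 + (0*0 + 1))/(-11 + 14) - 19/(-41 - 43) = (-19 + (0 + 1))/3 - 19/(-84) = (-19 + 1)*(⅓) - 1/84*(-19) = -18*⅓ + 19/84 = -6 + 19/84 = -485/84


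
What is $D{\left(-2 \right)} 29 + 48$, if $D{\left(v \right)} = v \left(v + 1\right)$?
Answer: $106$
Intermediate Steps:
$D{\left(v \right)} = v \left(1 + v\right)$
$D{\left(-2 \right)} 29 + 48 = - 2 \left(1 - 2\right) 29 + 48 = \left(-2\right) \left(-1\right) 29 + 48 = 2 \cdot 29 + 48 = 58 + 48 = 106$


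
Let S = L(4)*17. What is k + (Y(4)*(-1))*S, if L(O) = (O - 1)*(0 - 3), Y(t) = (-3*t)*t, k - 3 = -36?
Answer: -7377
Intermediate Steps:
k = -33 (k = 3 - 36 = -33)
Y(t) = -3*t**2
L(O) = 3 - 3*O (L(O) = (-1 + O)*(-3) = 3 - 3*O)
S = -153 (S = (3 - 3*4)*17 = (3 - 12)*17 = -9*17 = -153)
k + (Y(4)*(-1))*S = -33 + (-3*4**2*(-1))*(-153) = -33 + (-3*16*(-1))*(-153) = -33 - 48*(-1)*(-153) = -33 + 48*(-153) = -33 - 7344 = -7377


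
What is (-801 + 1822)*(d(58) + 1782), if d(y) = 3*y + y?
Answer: 2056294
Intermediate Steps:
d(y) = 4*y
(-801 + 1822)*(d(58) + 1782) = (-801 + 1822)*(4*58 + 1782) = 1021*(232 + 1782) = 1021*2014 = 2056294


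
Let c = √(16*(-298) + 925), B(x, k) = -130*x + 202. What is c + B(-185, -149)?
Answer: 24252 + 3*I*√427 ≈ 24252.0 + 61.992*I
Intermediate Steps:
B(x, k) = 202 - 130*x
c = 3*I*√427 (c = √(-4768 + 925) = √(-3843) = 3*I*√427 ≈ 61.992*I)
c + B(-185, -149) = 3*I*√427 + (202 - 130*(-185)) = 3*I*√427 + (202 + 24050) = 3*I*√427 + 24252 = 24252 + 3*I*√427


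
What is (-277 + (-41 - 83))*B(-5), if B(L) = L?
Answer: 2005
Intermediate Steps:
(-277 + (-41 - 83))*B(-5) = (-277 + (-41 - 83))*(-5) = (-277 - 124)*(-5) = -401*(-5) = 2005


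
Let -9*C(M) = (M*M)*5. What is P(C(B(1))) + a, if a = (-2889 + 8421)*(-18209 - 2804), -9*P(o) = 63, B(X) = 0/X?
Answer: -116243923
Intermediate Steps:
B(X) = 0
C(M) = -5*M²/9 (C(M) = -M*M*5/9 = -M²*5/9 = -5*M²/9)
P(o) = -7 (P(o) = -⅑*63 = -7)
a = -116243916 (a = 5532*(-21013) = -116243916)
P(C(B(1))) + a = -7 - 116243916 = -116243923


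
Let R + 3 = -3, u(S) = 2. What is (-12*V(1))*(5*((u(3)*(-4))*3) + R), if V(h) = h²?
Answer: 1512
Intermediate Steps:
R = -6 (R = -3 - 3 = -6)
(-12*V(1))*(5*((u(3)*(-4))*3) + R) = (-12*1²)*(5*((2*(-4))*3) - 6) = (-12*1)*(5*(-8*3) - 6) = -12*(5*(-24) - 6) = -12*(-120 - 6) = -12*(-126) = 1512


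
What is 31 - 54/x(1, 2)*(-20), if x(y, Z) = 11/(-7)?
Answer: -7219/11 ≈ -656.27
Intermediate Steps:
x(y, Z) = -11/7 (x(y, Z) = 11*(-⅐) = -11/7)
31 - 54/x(1, 2)*(-20) = 31 - 54/(-11/7)*(-20) = 31 - 54*(-7/11)*(-20) = 31 + (378/11)*(-20) = 31 - 7560/11 = -7219/11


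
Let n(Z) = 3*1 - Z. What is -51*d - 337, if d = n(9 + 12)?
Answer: 581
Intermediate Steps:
n(Z) = 3 - Z
d = -18 (d = 3 - (9 + 12) = 3 - 1*21 = 3 - 21 = -18)
-51*d - 337 = -51*(-18) - 337 = 918 - 337 = 581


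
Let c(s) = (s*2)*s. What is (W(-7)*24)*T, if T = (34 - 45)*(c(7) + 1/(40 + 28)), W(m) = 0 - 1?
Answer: 439890/17 ≈ 25876.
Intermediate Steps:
c(s) = 2*s² (c(s) = (2*s)*s = 2*s²)
W(m) = -1
T = -73315/68 (T = (34 - 45)*(2*7² + 1/(40 + 28)) = -11*(2*49 + 1/68) = -11*(98 + 1/68) = -11*6665/68 = -73315/68 ≈ -1078.2)
(W(-7)*24)*T = -1*24*(-73315/68) = -24*(-73315/68) = 439890/17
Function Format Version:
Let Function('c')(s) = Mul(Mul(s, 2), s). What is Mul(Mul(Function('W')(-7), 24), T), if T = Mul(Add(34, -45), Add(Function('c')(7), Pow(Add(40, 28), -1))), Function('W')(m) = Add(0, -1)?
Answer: Rational(439890, 17) ≈ 25876.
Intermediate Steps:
Function('c')(s) = Mul(2, Pow(s, 2)) (Function('c')(s) = Mul(Mul(2, s), s) = Mul(2, Pow(s, 2)))
Function('W')(m) = -1
T = Rational(-73315, 68) (T = Mul(Add(34, -45), Add(Mul(2, Pow(7, 2)), Pow(Add(40, 28), -1))) = Mul(-11, Add(Mul(2, 49), Pow(68, -1))) = Mul(-11, Add(98, Rational(1, 68))) = Mul(-11, Rational(6665, 68)) = Rational(-73315, 68) ≈ -1078.2)
Mul(Mul(Function('W')(-7), 24), T) = Mul(Mul(-1, 24), Rational(-73315, 68)) = Mul(-24, Rational(-73315, 68)) = Rational(439890, 17)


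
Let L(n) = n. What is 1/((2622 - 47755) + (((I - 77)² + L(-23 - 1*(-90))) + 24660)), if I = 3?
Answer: -1/14930 ≈ -6.6979e-5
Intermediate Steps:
1/((2622 - 47755) + (((I - 77)² + L(-23 - 1*(-90))) + 24660)) = 1/((2622 - 47755) + (((3 - 77)² + (-23 - 1*(-90))) + 24660)) = 1/(-45133 + (((-74)² + (-23 + 90)) + 24660)) = 1/(-45133 + ((5476 + 67) + 24660)) = 1/(-45133 + (5543 + 24660)) = 1/(-45133 + 30203) = 1/(-14930) = -1/14930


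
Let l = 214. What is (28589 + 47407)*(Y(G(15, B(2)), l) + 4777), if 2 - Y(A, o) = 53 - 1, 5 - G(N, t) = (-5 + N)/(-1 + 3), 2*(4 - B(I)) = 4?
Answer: 359233092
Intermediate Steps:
B(I) = 2 (B(I) = 4 - 1/2*4 = 4 - 2 = 2)
G(N, t) = 15/2 - N/2 (G(N, t) = 5 - (-5 + N)/(-1 + 3) = 5 - (-5 + N)/2 = 5 - (-5/2 + N/2) = 5 + (5/2 - N/2) = 15/2 - N/2)
Y(A, o) = -50 (Y(A, o) = 2 - (53 - 1) = 2 - 1*52 = 2 - 52 = -50)
(28589 + 47407)*(Y(G(15, B(2)), l) + 4777) = (28589 + 47407)*(-50 + 4777) = 75996*4727 = 359233092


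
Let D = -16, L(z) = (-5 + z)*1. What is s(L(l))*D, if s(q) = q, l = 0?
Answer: 80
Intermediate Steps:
L(z) = -5 + z
s(L(l))*D = (-5 + 0)*(-16) = -5*(-16) = 80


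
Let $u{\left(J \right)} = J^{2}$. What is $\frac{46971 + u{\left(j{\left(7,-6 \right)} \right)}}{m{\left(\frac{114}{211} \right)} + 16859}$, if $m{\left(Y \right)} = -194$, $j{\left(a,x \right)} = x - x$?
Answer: $\frac{15657}{5555} \approx 2.8185$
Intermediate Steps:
$j{\left(a,x \right)} = 0$
$\frac{46971 + u{\left(j{\left(7,-6 \right)} \right)}}{m{\left(\frac{114}{211} \right)} + 16859} = \frac{46971 + 0^{2}}{-194 + 16859} = \frac{46971 + 0}{16665} = 46971 \cdot \frac{1}{16665} = \frac{15657}{5555}$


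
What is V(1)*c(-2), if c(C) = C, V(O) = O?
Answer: -2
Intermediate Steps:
V(1)*c(-2) = 1*(-2) = -2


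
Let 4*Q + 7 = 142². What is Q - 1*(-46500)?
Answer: 206157/4 ≈ 51539.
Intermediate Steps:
Q = 20157/4 (Q = -7/4 + (¼)*142² = -7/4 + (¼)*20164 = -7/4 + 5041 = 20157/4 ≈ 5039.3)
Q - 1*(-46500) = 20157/4 - 1*(-46500) = 20157/4 + 46500 = 206157/4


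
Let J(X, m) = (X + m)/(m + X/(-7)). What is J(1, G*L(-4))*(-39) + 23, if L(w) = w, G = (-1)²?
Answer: -152/29 ≈ -5.2414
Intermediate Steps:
G = 1
J(X, m) = (X + m)/(m - X/7) (J(X, m) = (X + m)/(m + X*(-⅐)) = (X + m)/(m - X/7))
J(1, G*L(-4))*(-39) + 23 = (7*(1 + 1*(-4))/(-1*1 + 7*(1*(-4))))*(-39) + 23 = (7*(1 - 4)/(-1 + 7*(-4)))*(-39) + 23 = (7*(-3)/(-1 - 28))*(-39) + 23 = (7*(-3)/(-29))*(-39) + 23 = (7*(-1/29)*(-3))*(-39) + 23 = (21/29)*(-39) + 23 = -819/29 + 23 = -152/29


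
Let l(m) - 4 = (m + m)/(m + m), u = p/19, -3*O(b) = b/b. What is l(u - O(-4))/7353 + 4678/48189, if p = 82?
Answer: 11546093/118111239 ≈ 0.097756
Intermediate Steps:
O(b) = -1/3 (O(b) = -b/(3*b) = -1/3*1 = -1/3)
u = 82/19 ≈ 4.3158
l(m) = 5 (l(m) = 4 + (m + m)/(m + m) = 4 + (2*m)/((2*m)) = 4 + (2*m)*(1/(2*m)) = 4 + 1 = 5)
l(u - O(-4))/7353 + 4678/48189 = 5/7353 + 4678/48189 = 11546093/118111239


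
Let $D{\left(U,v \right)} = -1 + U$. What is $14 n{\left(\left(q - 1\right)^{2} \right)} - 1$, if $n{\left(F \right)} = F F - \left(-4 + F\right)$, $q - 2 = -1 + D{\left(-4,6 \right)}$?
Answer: $8455$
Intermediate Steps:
$q = -4$ ($q = 2 - 6 = -4$)
$n{\left(F \right)} = 4 + F^{2} - F$ ($n{\left(F \right)} = F^{2} - \left(-4 + F\right) = 4 + F^{2} - F$)
$14 n{\left(\left(q - 1\right)^{2} \right)} - 1 = 14 \left(4 + \left(\left(-4 - 1\right)^{2}\right)^{2} - \left(-4 - 1\right)^{2}\right) - 1 = 14 \left(4 + \left(\left(-5\right)^{2}\right)^{2} - \left(-5\right)^{2}\right) - 1 = 14 \left(4 + 25^{2} - 25\right) - 1 = 14 \left(4 + 625 - 25\right) - 1 = 14 \cdot 604 - 1 = 8456 - 1 = 8455$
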